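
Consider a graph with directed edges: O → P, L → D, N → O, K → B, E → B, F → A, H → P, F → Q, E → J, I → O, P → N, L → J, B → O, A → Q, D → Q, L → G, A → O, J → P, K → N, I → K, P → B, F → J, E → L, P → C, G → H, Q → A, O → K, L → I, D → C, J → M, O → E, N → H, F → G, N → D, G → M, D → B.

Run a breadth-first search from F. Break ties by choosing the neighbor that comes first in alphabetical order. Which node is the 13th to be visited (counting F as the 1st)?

C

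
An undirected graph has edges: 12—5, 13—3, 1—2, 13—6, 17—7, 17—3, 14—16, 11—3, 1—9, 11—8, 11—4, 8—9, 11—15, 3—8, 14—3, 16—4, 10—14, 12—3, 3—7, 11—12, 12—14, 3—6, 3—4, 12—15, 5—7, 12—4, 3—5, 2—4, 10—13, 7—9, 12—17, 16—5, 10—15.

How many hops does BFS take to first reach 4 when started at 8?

2

Level 0: 8
Level 1: 3, 9, 11
Level 2: 1, 4, 5, 6, 7, 12, 13, 14, 15, 17
Level 3: 2, 10, 16
4 first appears at level 2.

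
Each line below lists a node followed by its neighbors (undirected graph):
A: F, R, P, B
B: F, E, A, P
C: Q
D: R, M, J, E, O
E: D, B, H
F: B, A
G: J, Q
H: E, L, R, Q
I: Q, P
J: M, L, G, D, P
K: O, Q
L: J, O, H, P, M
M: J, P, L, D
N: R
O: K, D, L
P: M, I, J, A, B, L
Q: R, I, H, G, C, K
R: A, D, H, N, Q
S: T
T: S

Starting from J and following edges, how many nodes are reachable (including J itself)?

18

BFS from J visits: J, M, L, G, D, P, O, H, Q, R, E, I, A, B, K, C, N, F
Reachable nodes: 18 of 20 total.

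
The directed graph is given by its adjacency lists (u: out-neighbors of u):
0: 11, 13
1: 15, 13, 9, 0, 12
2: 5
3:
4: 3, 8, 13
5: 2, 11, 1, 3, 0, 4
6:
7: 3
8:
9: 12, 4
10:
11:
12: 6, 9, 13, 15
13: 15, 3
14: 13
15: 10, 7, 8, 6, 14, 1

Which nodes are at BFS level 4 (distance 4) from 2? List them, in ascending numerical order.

6, 7, 10, 14

Level 0: 2
Level 1: 5
Level 2: 0, 1, 3, 4, 11
Level 3: 8, 9, 12, 13, 15
Level 4: 6, 7, 10, 14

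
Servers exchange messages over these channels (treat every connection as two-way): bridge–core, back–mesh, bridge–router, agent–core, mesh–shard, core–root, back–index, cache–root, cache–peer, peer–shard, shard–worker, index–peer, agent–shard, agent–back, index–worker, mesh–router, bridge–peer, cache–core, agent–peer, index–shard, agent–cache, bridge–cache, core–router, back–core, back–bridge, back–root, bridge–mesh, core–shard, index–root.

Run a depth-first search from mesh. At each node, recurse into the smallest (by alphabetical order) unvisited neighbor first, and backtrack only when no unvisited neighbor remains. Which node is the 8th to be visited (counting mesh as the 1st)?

index

Visit mesh
mesh → back
back → agent
agent → cache
cache → bridge
bridge → core
core → root
root → index
index → peer
peer → shard
shard → worker
core → router

Visit order: mesh, back, agent, cache, bridge, core, root, index, peer, shard, worker, router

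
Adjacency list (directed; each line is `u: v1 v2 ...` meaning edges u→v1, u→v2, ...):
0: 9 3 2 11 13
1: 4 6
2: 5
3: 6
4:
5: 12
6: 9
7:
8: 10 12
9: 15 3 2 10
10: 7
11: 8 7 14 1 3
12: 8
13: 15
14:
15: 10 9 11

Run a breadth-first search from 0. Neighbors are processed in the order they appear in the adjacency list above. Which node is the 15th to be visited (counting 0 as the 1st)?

12

Visit 0; enqueue 9, 3, 2, 11, 13 → queue [9, 3, 2, 11, 13]
Visit 9; enqueue 15, 10 → queue [3, 2, 11, 13, 15, 10]
Visit 3; enqueue 6 → queue [2, 11, 13, 15, 10, 6]
Visit 2; enqueue 5 → queue [11, 13, 15, 10, 6, 5]
Visit 11; enqueue 8, 7, 14, 1 → queue [13, 15, 10, 6, 5, 8, 7, 14, 1]
Visit 13 → queue [15, 10, 6, 5, 8, 7, 14, 1]
Visit 15 → queue [10, 6, 5, 8, 7, 14, 1]
Visit 10 → queue [6, 5, 8, 7, 14, 1]
Visit 6 → queue [5, 8, 7, 14, 1]
Visit 5; enqueue 12 → queue [8, 7, 14, 1, 12]
Visit 8 → queue [7, 14, 1, 12]
Visit 7 → queue [14, 1, 12]
Visit 14 → queue [1, 12]
Visit 1; enqueue 4 → queue [12, 4]
Visit 12 → queue [4]
Visit 4 → queue []

Visit order: 0, 9, 3, 2, 11, 13, 15, 10, 6, 5, 8, 7, 14, 1, 12, 4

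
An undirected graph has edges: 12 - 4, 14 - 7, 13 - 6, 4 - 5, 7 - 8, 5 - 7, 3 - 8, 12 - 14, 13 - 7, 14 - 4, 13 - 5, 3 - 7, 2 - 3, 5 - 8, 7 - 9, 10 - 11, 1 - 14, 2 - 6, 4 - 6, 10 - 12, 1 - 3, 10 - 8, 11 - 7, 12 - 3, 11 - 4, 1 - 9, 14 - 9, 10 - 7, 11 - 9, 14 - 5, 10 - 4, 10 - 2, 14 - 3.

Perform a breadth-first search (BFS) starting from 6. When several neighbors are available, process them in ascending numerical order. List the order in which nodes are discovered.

Visit 6; enqueue 2, 4, 13 → queue [2, 4, 13]
Visit 2; enqueue 3, 10 → queue [4, 13, 3, 10]
Visit 4; enqueue 5, 11, 12, 14 → queue [13, 3, 10, 5, 11, 12, 14]
Visit 13; enqueue 7 → queue [3, 10, 5, 11, 12, 14, 7]
Visit 3; enqueue 1, 8 → queue [10, 5, 11, 12, 14, 7, 1, 8]
Visit 10 → queue [5, 11, 12, 14, 7, 1, 8]
Visit 5 → queue [11, 12, 14, 7, 1, 8]
Visit 11; enqueue 9 → queue [12, 14, 7, 1, 8, 9]
Visit 12 → queue [14, 7, 1, 8, 9]
Visit 14 → queue [7, 1, 8, 9]
Visit 7 → queue [1, 8, 9]
Visit 1 → queue [8, 9]
Visit 8 → queue [9]
Visit 9 → queue []

6, 2, 4, 13, 3, 10, 5, 11, 12, 14, 7, 1, 8, 9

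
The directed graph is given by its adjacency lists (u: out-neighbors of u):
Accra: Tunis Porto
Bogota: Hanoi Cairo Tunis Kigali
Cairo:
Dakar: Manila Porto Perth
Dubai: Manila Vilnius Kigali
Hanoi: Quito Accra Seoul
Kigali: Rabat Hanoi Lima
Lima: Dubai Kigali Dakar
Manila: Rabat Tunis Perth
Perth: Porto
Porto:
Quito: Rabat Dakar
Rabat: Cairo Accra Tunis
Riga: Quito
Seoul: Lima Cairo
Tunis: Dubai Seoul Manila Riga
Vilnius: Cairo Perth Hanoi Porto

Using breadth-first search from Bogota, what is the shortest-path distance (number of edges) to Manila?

2

Level 0: Bogota
Level 1: Cairo, Hanoi, Kigali, Tunis
Level 2: Accra, Dubai, Lima, Manila, Quito, Rabat, Riga, Seoul
Level 3: Dakar, Perth, Porto, Vilnius
Manila first appears at level 2.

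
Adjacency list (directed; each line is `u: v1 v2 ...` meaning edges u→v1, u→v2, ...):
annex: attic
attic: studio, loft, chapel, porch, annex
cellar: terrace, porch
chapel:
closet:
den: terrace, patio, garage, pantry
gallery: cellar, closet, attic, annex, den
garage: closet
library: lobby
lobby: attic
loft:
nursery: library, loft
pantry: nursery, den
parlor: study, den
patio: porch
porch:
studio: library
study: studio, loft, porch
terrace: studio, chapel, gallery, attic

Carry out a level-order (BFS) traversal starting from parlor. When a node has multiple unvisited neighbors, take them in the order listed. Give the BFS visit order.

parlor → study → den → studio → loft → porch → terrace → patio → garage → pantry → library → chapel → gallery → attic → closet → nursery → lobby → cellar → annex

Visit parlor; enqueue study, den → queue [study, den]
Visit study; enqueue studio, loft, porch → queue [den, studio, loft, porch]
Visit den; enqueue terrace, patio, garage, pantry → queue [studio, loft, porch, terrace, patio, garage, pantry]
Visit studio; enqueue library → queue [loft, porch, terrace, patio, garage, pantry, library]
Visit loft → queue [porch, terrace, patio, garage, pantry, library]
Visit porch → queue [terrace, patio, garage, pantry, library]
Visit terrace; enqueue chapel, gallery, attic → queue [patio, garage, pantry, library, chapel, gallery, attic]
Visit patio → queue [garage, pantry, library, chapel, gallery, attic]
Visit garage; enqueue closet → queue [pantry, library, chapel, gallery, attic, closet]
Visit pantry; enqueue nursery → queue [library, chapel, gallery, attic, closet, nursery]
Visit library; enqueue lobby → queue [chapel, gallery, attic, closet, nursery, lobby]
Visit chapel → queue [gallery, attic, closet, nursery, lobby]
Visit gallery; enqueue cellar, annex → queue [attic, closet, nursery, lobby, cellar, annex]
Visit attic → queue [closet, nursery, lobby, cellar, annex]
Visit closet → queue [nursery, lobby, cellar, annex]
Visit nursery → queue [lobby, cellar, annex]
Visit lobby → queue [cellar, annex]
Visit cellar → queue [annex]
Visit annex → queue []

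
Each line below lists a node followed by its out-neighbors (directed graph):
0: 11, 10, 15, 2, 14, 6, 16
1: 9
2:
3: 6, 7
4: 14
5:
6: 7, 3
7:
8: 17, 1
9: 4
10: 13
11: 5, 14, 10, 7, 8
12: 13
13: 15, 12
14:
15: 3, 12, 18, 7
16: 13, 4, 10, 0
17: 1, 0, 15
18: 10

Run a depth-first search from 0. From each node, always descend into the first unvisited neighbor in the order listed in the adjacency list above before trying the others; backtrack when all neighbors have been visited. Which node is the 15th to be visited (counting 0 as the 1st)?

1

Visit 0
0 → 11
11 → 5
11 → 14
11 → 10
10 → 13
13 → 15
15 → 3
3 → 6
6 → 7
15 → 12
15 → 18
11 → 8
8 → 17
17 → 1
1 → 9
9 → 4
0 → 2
0 → 16

Visit order: 0, 11, 5, 14, 10, 13, 15, 3, 6, 7, 12, 18, 8, 17, 1, 9, 4, 2, 16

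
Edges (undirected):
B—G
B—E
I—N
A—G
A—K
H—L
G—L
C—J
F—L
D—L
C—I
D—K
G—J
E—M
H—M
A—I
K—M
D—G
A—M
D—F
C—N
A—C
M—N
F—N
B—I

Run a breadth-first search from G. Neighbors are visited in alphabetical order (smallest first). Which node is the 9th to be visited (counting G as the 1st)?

Visit G; enqueue A, B, D, J, L → queue [A, B, D, J, L]
Visit A; enqueue C, I, K, M → queue [B, D, J, L, C, I, K, M]
Visit B; enqueue E → queue [D, J, L, C, I, K, M, E]
Visit D; enqueue F → queue [J, L, C, I, K, M, E, F]
Visit J → queue [L, C, I, K, M, E, F]
Visit L; enqueue H → queue [C, I, K, M, E, F, H]
Visit C; enqueue N → queue [I, K, M, E, F, H, N]
Visit I → queue [K, M, E, F, H, N]
Visit K → queue [M, E, F, H, N]
Visit M → queue [E, F, H, N]
Visit E → queue [F, H, N]
Visit F → queue [H, N]
Visit H → queue [N]
Visit N → queue []

Visit order: G, A, B, D, J, L, C, I, K, M, E, F, H, N

K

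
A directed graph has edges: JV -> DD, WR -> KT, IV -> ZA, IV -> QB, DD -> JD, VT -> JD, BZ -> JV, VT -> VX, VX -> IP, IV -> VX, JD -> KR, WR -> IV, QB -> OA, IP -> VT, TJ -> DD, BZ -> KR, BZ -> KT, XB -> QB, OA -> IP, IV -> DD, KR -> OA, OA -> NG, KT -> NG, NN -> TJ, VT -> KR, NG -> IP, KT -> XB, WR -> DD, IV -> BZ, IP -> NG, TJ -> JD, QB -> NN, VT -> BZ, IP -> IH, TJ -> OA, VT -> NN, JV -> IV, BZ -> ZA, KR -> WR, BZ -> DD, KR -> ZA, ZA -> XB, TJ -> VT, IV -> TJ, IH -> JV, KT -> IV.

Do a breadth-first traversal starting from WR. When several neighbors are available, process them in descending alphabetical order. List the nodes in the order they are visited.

Visit WR; enqueue KT, IV, DD → queue [KT, IV, DD]
Visit KT; enqueue XB, NG → queue [IV, DD, XB, NG]
Visit IV; enqueue ZA, VX, TJ, QB, BZ → queue [DD, XB, NG, ZA, VX, TJ, QB, BZ]
Visit DD; enqueue JD → queue [XB, NG, ZA, VX, TJ, QB, BZ, JD]
Visit XB → queue [NG, ZA, VX, TJ, QB, BZ, JD]
Visit NG; enqueue IP → queue [ZA, VX, TJ, QB, BZ, JD, IP]
Visit ZA → queue [VX, TJ, QB, BZ, JD, IP]
Visit VX → queue [TJ, QB, BZ, JD, IP]
Visit TJ; enqueue VT, OA → queue [QB, BZ, JD, IP, VT, OA]
Visit QB; enqueue NN → queue [BZ, JD, IP, VT, OA, NN]
Visit BZ; enqueue KR, JV → queue [JD, IP, VT, OA, NN, KR, JV]
Visit JD → queue [IP, VT, OA, NN, KR, JV]
Visit IP; enqueue IH → queue [VT, OA, NN, KR, JV, IH]
Visit VT → queue [OA, NN, KR, JV, IH]
Visit OA → queue [NN, KR, JV, IH]
Visit NN → queue [KR, JV, IH]
Visit KR → queue [JV, IH]
Visit JV → queue [IH]
Visit IH → queue []

WR, KT, IV, DD, XB, NG, ZA, VX, TJ, QB, BZ, JD, IP, VT, OA, NN, KR, JV, IH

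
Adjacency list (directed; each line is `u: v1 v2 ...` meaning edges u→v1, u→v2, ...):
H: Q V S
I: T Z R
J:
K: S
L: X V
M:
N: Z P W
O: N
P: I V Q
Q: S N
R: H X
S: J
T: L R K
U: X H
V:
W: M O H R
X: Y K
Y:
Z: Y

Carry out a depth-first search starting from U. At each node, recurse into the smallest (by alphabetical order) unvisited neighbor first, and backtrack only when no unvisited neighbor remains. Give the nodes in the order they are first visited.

Visit U
U → H
H → Q
Q → N
N → P
P → I
I → R
R → X
X → K
K → S
S → J
X → Y
I → T
T → L
L → V
I → Z
N → W
W → M
W → O

U, H, Q, N, P, I, R, X, K, S, J, Y, T, L, V, Z, W, M, O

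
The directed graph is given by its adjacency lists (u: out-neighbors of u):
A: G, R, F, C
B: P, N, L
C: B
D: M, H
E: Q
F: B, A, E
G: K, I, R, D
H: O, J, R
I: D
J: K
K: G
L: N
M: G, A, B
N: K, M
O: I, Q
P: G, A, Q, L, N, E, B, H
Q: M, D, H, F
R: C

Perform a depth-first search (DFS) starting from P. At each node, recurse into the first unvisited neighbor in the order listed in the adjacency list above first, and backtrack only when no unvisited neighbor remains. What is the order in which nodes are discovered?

Visit P
P → G
G → K
G → I
I → D
D → M
M → A
A → R
R → C
C → B
B → N
B → L
A → F
F → E
E → Q
Q → H
H → O
H → J

P, G, K, I, D, M, A, R, C, B, N, L, F, E, Q, H, O, J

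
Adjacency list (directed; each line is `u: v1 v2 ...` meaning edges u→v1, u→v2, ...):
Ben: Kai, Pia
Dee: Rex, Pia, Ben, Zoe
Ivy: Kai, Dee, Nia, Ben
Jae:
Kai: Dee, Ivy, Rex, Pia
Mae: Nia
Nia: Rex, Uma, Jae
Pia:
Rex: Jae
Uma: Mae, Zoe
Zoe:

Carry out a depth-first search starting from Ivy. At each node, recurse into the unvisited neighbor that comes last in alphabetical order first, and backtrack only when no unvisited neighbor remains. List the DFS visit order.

Ivy, Nia, Uma, Zoe, Mae, Rex, Jae, Kai, Pia, Dee, Ben

Visit Ivy
Ivy → Nia
Nia → Uma
Uma → Zoe
Uma → Mae
Nia → Rex
Rex → Jae
Ivy → Kai
Kai → Pia
Kai → Dee
Dee → Ben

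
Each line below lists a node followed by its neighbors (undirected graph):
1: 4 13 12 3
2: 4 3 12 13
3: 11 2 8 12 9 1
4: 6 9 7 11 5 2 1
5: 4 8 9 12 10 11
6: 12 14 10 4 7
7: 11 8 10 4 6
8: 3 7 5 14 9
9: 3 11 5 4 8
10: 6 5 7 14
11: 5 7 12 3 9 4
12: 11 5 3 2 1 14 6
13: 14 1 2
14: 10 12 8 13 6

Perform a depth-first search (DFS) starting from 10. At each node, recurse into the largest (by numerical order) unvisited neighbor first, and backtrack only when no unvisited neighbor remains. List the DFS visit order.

Visit 10
10 → 14
14 → 13
13 → 2
2 → 12
12 → 11
11 → 9
9 → 8
8 → 7
7 → 6
6 → 4
4 → 5
4 → 1
1 → 3

10 14 13 2 12 11 9 8 7 6 4 5 1 3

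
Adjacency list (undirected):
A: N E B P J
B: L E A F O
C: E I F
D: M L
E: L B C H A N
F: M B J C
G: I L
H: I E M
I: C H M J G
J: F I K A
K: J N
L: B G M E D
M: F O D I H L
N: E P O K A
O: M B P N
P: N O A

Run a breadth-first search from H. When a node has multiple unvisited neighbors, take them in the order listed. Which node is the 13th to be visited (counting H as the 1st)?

O

Visit H; enqueue I, E, M → queue [I, E, M]
Visit I; enqueue C, J, G → queue [E, M, C, J, G]
Visit E; enqueue L, B, A, N → queue [M, C, J, G, L, B, A, N]
Visit M; enqueue F, O, D → queue [C, J, G, L, B, A, N, F, O, D]
Visit C → queue [J, G, L, B, A, N, F, O, D]
Visit J; enqueue K → queue [G, L, B, A, N, F, O, D, K]
Visit G → queue [L, B, A, N, F, O, D, K]
Visit L → queue [B, A, N, F, O, D, K]
Visit B → queue [A, N, F, O, D, K]
Visit A; enqueue P → queue [N, F, O, D, K, P]
Visit N → queue [F, O, D, K, P]
Visit F → queue [O, D, K, P]
Visit O → queue [D, K, P]
Visit D → queue [K, P]
Visit K → queue [P]
Visit P → queue []

Visit order: H, I, E, M, C, J, G, L, B, A, N, F, O, D, K, P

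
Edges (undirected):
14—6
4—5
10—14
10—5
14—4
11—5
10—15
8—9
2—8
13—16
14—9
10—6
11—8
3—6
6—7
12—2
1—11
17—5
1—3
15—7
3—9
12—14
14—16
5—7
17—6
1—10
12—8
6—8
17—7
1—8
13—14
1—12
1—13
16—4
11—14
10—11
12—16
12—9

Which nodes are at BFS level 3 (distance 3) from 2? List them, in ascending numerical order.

3, 4, 5, 7, 10, 13, 17

Level 0: 2
Level 1: 8, 12
Level 2: 1, 6, 9, 11, 14, 16
Level 3: 3, 4, 5, 7, 10, 13, 17
Level 4: 15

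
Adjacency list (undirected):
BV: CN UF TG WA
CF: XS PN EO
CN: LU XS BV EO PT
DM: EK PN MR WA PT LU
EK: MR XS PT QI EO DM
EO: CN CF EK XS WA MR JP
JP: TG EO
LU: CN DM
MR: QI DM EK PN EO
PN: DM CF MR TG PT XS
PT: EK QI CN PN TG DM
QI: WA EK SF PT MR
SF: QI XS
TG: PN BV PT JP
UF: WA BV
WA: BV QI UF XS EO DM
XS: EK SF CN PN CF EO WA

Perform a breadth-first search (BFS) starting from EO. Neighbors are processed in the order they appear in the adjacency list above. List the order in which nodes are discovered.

Visit EO; enqueue CN, CF, EK, XS, WA, MR, JP → queue [CN, CF, EK, XS, WA, MR, JP]
Visit CN; enqueue LU, BV, PT → queue [CF, EK, XS, WA, MR, JP, LU, BV, PT]
Visit CF; enqueue PN → queue [EK, XS, WA, MR, JP, LU, BV, PT, PN]
Visit EK; enqueue QI, DM → queue [XS, WA, MR, JP, LU, BV, PT, PN, QI, DM]
Visit XS; enqueue SF → queue [WA, MR, JP, LU, BV, PT, PN, QI, DM, SF]
Visit WA; enqueue UF → queue [MR, JP, LU, BV, PT, PN, QI, DM, SF, UF]
Visit MR → queue [JP, LU, BV, PT, PN, QI, DM, SF, UF]
Visit JP; enqueue TG → queue [LU, BV, PT, PN, QI, DM, SF, UF, TG]
Visit LU → queue [BV, PT, PN, QI, DM, SF, UF, TG]
Visit BV → queue [PT, PN, QI, DM, SF, UF, TG]
Visit PT → queue [PN, QI, DM, SF, UF, TG]
Visit PN → queue [QI, DM, SF, UF, TG]
Visit QI → queue [DM, SF, UF, TG]
Visit DM → queue [SF, UF, TG]
Visit SF → queue [UF, TG]
Visit UF → queue [TG]
Visit TG → queue []

EO, CN, CF, EK, XS, WA, MR, JP, LU, BV, PT, PN, QI, DM, SF, UF, TG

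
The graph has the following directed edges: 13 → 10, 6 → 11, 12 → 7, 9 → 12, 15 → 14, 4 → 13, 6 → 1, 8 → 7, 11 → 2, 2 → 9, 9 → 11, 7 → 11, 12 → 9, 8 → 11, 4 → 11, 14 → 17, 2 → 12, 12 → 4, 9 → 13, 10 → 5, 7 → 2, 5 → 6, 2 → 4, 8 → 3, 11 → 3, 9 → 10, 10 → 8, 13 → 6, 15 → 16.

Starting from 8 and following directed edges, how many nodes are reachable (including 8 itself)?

13

BFS from 8 visits: 8, 11, 7, 3, 2, 12, 9, 4, 13, 10, 6, 5, 1
Reachable nodes: 13 of 17 total.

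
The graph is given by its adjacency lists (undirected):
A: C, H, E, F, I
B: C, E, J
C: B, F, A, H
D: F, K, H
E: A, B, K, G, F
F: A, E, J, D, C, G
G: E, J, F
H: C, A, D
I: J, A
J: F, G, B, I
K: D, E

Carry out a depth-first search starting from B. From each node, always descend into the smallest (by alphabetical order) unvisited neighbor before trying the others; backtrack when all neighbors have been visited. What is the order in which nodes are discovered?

B C A E F D H K G J I

Visit B
B → C
C → A
A → E
E → F
F → D
D → H
D → K
F → G
G → J
J → I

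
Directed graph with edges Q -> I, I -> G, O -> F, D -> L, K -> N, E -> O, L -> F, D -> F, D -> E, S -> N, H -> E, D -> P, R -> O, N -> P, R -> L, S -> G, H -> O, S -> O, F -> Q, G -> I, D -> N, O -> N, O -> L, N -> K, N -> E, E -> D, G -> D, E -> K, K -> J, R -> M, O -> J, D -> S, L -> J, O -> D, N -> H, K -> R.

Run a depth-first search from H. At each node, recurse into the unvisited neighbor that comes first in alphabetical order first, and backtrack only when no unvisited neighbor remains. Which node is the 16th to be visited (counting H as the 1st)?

S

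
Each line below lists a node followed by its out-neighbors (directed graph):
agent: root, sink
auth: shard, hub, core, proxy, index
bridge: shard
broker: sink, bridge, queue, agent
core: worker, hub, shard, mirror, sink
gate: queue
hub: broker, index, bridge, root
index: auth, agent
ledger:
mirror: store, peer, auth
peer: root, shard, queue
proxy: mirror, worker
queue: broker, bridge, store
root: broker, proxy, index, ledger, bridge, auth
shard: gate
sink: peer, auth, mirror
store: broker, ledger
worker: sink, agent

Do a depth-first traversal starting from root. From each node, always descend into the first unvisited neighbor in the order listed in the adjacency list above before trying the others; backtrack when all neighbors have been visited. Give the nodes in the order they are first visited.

Visit root
root → broker
broker → sink
sink → peer
peer → shard
shard → gate
gate → queue
queue → bridge
queue → store
store → ledger
sink → auth
auth → hub
hub → index
index → agent
auth → core
core → worker
core → mirror
auth → proxy

root → broker → sink → peer → shard → gate → queue → bridge → store → ledger → auth → hub → index → agent → core → worker → mirror → proxy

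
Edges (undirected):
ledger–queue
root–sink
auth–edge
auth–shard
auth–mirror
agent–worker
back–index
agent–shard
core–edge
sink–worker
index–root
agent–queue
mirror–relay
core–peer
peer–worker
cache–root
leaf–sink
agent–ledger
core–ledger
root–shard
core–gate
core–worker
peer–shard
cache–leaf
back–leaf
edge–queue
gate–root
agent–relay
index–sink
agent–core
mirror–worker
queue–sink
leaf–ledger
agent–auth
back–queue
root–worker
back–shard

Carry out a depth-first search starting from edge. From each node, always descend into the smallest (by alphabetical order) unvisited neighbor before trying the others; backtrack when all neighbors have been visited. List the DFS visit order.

Visit edge
edge → auth
auth → agent
agent → core
core → gate
gate → root
root → cache
cache → leaf
leaf → back
back → index
index → sink
sink → queue
queue → ledger
sink → worker
worker → mirror
mirror → relay
worker → peer
peer → shard

edge -> auth -> agent -> core -> gate -> root -> cache -> leaf -> back -> index -> sink -> queue -> ledger -> worker -> mirror -> relay -> peer -> shard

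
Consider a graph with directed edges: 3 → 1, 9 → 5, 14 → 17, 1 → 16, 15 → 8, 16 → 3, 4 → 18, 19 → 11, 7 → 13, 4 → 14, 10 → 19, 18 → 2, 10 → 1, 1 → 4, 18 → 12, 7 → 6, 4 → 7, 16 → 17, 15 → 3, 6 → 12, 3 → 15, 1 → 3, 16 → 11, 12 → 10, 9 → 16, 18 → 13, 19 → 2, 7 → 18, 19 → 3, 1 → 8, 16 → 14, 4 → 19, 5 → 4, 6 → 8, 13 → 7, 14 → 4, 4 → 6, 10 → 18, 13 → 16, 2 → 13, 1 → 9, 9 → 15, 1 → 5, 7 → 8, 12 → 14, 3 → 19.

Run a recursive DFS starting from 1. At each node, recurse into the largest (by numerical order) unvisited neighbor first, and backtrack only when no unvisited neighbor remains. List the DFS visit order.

Visit 1
1 → 16
16 → 17
16 → 14
14 → 4
4 → 19
19 → 11
19 → 3
3 → 15
15 → 8
19 → 2
2 → 13
13 → 7
7 → 18
18 → 12
12 → 10
7 → 6
1 → 9
9 → 5

1 → 16 → 17 → 14 → 4 → 19 → 11 → 3 → 15 → 8 → 2 → 13 → 7 → 18 → 12 → 10 → 6 → 9 → 5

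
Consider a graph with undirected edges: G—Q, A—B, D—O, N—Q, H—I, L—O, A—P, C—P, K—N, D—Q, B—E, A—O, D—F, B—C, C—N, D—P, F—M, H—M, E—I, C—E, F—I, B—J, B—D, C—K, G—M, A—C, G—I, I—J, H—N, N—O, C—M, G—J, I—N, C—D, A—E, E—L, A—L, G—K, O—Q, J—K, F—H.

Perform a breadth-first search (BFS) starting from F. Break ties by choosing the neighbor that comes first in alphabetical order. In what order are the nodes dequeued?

F -> D -> H -> I -> M -> B -> C -> O -> P -> Q -> N -> E -> G -> J -> A -> K -> L

Visit F; enqueue D, H, I, M → queue [D, H, I, M]
Visit D; enqueue B, C, O, P, Q → queue [H, I, M, B, C, O, P, Q]
Visit H; enqueue N → queue [I, M, B, C, O, P, Q, N]
Visit I; enqueue E, G, J → queue [M, B, C, O, P, Q, N, E, G, J]
Visit M → queue [B, C, O, P, Q, N, E, G, J]
Visit B; enqueue A → queue [C, O, P, Q, N, E, G, J, A]
Visit C; enqueue K → queue [O, P, Q, N, E, G, J, A, K]
Visit O; enqueue L → queue [P, Q, N, E, G, J, A, K, L]
Visit P → queue [Q, N, E, G, J, A, K, L]
Visit Q → queue [N, E, G, J, A, K, L]
Visit N → queue [E, G, J, A, K, L]
Visit E → queue [G, J, A, K, L]
Visit G → queue [J, A, K, L]
Visit J → queue [A, K, L]
Visit A → queue [K, L]
Visit K → queue [L]
Visit L → queue []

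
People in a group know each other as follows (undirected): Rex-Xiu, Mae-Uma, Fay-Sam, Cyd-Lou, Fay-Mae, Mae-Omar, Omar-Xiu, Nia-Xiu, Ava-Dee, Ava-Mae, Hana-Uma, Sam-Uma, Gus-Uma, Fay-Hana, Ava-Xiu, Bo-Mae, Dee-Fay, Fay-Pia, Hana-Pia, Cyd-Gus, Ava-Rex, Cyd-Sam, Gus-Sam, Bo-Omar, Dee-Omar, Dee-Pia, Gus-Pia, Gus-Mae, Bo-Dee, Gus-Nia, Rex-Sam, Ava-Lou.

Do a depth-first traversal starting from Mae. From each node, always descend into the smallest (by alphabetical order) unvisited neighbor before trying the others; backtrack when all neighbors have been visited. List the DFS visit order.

Visit Mae
Mae → Ava
Ava → Dee
Dee → Bo
Bo → Omar
Omar → Xiu
Xiu → Nia
Nia → Gus
Gus → Cyd
Cyd → Lou
Cyd → Sam
Sam → Fay
Fay → Hana
Hana → Pia
Hana → Uma
Sam → Rex

Mae -> Ava -> Dee -> Bo -> Omar -> Xiu -> Nia -> Gus -> Cyd -> Lou -> Sam -> Fay -> Hana -> Pia -> Uma -> Rex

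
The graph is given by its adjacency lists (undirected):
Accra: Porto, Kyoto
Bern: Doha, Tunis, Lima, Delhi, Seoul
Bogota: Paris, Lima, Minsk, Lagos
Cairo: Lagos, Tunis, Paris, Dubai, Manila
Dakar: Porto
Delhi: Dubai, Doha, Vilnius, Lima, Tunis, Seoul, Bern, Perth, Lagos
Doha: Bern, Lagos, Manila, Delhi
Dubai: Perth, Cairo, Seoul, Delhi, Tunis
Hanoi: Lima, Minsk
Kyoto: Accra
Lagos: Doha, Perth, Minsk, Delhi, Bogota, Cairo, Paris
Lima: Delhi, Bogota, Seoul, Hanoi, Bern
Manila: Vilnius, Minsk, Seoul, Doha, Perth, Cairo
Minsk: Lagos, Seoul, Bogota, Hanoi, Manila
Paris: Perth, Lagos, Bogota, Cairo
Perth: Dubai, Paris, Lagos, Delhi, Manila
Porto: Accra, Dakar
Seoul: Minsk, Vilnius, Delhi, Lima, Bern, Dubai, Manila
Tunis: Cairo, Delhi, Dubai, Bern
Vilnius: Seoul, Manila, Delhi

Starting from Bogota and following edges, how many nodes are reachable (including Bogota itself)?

BFS from Bogota visits: Bogota, Paris, Lima, Minsk, Lagos, Perth, Cairo, Delhi, Seoul, Hanoi, Bern, Manila, Doha, Dubai, Tunis, Vilnius
Reachable nodes: 16 of 20 total.

16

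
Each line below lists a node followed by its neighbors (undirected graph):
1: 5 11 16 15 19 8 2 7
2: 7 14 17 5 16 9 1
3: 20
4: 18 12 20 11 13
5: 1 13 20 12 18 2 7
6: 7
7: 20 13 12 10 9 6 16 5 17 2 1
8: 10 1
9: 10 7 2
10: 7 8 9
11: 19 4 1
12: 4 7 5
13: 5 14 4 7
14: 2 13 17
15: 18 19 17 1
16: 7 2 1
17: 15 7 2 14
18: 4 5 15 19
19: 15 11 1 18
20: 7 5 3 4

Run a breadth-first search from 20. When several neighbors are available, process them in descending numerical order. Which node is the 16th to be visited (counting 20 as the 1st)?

Visit 20; enqueue 7, 5, 4, 3 → queue [7, 5, 4, 3]
Visit 7; enqueue 17, 16, 13, 12, 10, 9, 6, 2, 1 → queue [5, 4, 3, 17, 16, 13, 12, 10, 9, 6, 2, 1]
Visit 5; enqueue 18 → queue [4, 3, 17, 16, 13, 12, 10, 9, 6, 2, 1, 18]
Visit 4; enqueue 11 → queue [3, 17, 16, 13, 12, 10, 9, 6, 2, 1, 18, 11]
Visit 3 → queue [17, 16, 13, 12, 10, 9, 6, 2, 1, 18, 11]
Visit 17; enqueue 15, 14 → queue [16, 13, 12, 10, 9, 6, 2, 1, 18, 11, 15, 14]
Visit 16 → queue [13, 12, 10, 9, 6, 2, 1, 18, 11, 15, 14]
Visit 13 → queue [12, 10, 9, 6, 2, 1, 18, 11, 15, 14]
Visit 12 → queue [10, 9, 6, 2, 1, 18, 11, 15, 14]
Visit 10; enqueue 8 → queue [9, 6, 2, 1, 18, 11, 15, 14, 8]
Visit 9 → queue [6, 2, 1, 18, 11, 15, 14, 8]
Visit 6 → queue [2, 1, 18, 11, 15, 14, 8]
Visit 2 → queue [1, 18, 11, 15, 14, 8]
Visit 1; enqueue 19 → queue [18, 11, 15, 14, 8, 19]
Visit 18 → queue [11, 15, 14, 8, 19]
Visit 11 → queue [15, 14, 8, 19]
Visit 15 → queue [14, 8, 19]
Visit 14 → queue [8, 19]
Visit 8 → queue [19]
Visit 19 → queue []

Visit order: 20, 7, 5, 4, 3, 17, 16, 13, 12, 10, 9, 6, 2, 1, 18, 11, 15, 14, 8, 19

11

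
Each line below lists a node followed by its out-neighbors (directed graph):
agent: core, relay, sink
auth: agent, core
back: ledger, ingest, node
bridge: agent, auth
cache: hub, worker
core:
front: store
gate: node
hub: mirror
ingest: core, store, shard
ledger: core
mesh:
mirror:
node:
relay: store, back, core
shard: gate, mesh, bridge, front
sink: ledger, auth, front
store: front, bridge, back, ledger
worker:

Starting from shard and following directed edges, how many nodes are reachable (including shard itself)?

15

BFS from shard visits: shard, gate, mesh, bridge, front, node, agent, auth, store, core, relay, sink, back, ledger, ingest
Reachable nodes: 15 of 19 total.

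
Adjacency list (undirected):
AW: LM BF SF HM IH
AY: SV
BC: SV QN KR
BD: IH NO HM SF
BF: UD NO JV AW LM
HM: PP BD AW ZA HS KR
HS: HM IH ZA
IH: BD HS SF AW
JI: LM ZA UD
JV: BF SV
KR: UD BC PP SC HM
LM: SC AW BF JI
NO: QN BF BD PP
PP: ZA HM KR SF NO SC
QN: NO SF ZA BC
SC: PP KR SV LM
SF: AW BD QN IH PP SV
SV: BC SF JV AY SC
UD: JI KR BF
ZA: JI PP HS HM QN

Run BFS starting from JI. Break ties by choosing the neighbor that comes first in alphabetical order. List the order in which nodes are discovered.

JI LM UD ZA AW BF SC KR HM HS PP QN IH SF JV NO SV BC BD AY

Visit JI; enqueue LM, UD, ZA → queue [LM, UD, ZA]
Visit LM; enqueue AW, BF, SC → queue [UD, ZA, AW, BF, SC]
Visit UD; enqueue KR → queue [ZA, AW, BF, SC, KR]
Visit ZA; enqueue HM, HS, PP, QN → queue [AW, BF, SC, KR, HM, HS, PP, QN]
Visit AW; enqueue IH, SF → queue [BF, SC, KR, HM, HS, PP, QN, IH, SF]
Visit BF; enqueue JV, NO → queue [SC, KR, HM, HS, PP, QN, IH, SF, JV, NO]
Visit SC; enqueue SV → queue [KR, HM, HS, PP, QN, IH, SF, JV, NO, SV]
Visit KR; enqueue BC → queue [HM, HS, PP, QN, IH, SF, JV, NO, SV, BC]
Visit HM; enqueue BD → queue [HS, PP, QN, IH, SF, JV, NO, SV, BC, BD]
Visit HS → queue [PP, QN, IH, SF, JV, NO, SV, BC, BD]
Visit PP → queue [QN, IH, SF, JV, NO, SV, BC, BD]
Visit QN → queue [IH, SF, JV, NO, SV, BC, BD]
Visit IH → queue [SF, JV, NO, SV, BC, BD]
Visit SF → queue [JV, NO, SV, BC, BD]
Visit JV → queue [NO, SV, BC, BD]
Visit NO → queue [SV, BC, BD]
Visit SV; enqueue AY → queue [BC, BD, AY]
Visit BC → queue [BD, AY]
Visit BD → queue [AY]
Visit AY → queue []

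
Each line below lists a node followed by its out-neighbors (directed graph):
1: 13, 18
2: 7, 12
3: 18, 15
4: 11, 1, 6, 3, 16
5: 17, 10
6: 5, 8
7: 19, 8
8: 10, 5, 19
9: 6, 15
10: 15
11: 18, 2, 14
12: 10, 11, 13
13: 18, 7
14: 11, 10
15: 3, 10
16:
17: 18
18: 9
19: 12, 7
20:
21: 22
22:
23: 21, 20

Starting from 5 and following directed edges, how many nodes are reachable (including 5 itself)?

BFS from 5 visits: 5, 10, 17, 15, 18, 3, 9, 6, 8, 19, 7, 12, 11, 13, 2, 14
Reachable nodes: 16 of 23 total.

16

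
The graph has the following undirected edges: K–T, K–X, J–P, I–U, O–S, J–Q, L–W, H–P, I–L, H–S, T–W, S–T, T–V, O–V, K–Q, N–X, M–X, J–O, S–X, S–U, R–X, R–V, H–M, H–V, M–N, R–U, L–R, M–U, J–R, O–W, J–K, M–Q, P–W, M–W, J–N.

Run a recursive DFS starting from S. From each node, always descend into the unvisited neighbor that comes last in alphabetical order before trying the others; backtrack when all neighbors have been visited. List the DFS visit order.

Visit S
S → X
X → R
R → V
V → T
T → W
W → P
P → J
J → Q
Q → M
M → U
U → I
I → L
M → N
M → H
Q → K
J → O

S X R V T W P J Q M U I L N H K O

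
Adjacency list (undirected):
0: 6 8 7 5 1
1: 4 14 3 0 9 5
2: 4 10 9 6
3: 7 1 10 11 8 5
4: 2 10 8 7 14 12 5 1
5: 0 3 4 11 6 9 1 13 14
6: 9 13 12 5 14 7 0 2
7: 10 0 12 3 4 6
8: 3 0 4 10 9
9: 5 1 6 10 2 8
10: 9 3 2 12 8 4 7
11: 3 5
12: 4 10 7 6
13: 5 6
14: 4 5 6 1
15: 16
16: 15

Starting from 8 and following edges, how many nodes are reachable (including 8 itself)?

15

BFS from 8 visits: 8, 3, 0, 4, 10, 9, 7, 1, 11, 5, 6, 2, 14, 12, 13
Reachable nodes: 15 of 17 total.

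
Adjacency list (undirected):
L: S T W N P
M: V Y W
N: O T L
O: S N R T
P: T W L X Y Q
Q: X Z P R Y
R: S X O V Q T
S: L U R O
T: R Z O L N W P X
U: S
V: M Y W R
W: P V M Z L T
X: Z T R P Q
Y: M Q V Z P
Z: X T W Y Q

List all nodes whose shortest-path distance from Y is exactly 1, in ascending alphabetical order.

M, P, Q, V, Z

Level 0: Y
Level 1: M, P, Q, V, Z
Level 2: L, R, T, W, X
Level 3: N, O, S
Level 4: U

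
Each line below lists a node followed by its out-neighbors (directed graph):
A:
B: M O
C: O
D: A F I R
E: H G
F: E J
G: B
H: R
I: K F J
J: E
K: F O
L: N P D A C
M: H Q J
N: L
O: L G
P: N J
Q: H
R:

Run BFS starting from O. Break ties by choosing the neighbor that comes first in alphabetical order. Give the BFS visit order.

O G L B A C D N P M F I R J H Q E K

Visit O; enqueue G, L → queue [G, L]
Visit G; enqueue B → queue [L, B]
Visit L; enqueue A, C, D, N, P → queue [B, A, C, D, N, P]
Visit B; enqueue M → queue [A, C, D, N, P, M]
Visit A → queue [C, D, N, P, M]
Visit C → queue [D, N, P, M]
Visit D; enqueue F, I, R → queue [N, P, M, F, I, R]
Visit N → queue [P, M, F, I, R]
Visit P; enqueue J → queue [M, F, I, R, J]
Visit M; enqueue H, Q → queue [F, I, R, J, H, Q]
Visit F; enqueue E → queue [I, R, J, H, Q, E]
Visit I; enqueue K → queue [R, J, H, Q, E, K]
Visit R → queue [J, H, Q, E, K]
Visit J → queue [H, Q, E, K]
Visit H → queue [Q, E, K]
Visit Q → queue [E, K]
Visit E → queue [K]
Visit K → queue []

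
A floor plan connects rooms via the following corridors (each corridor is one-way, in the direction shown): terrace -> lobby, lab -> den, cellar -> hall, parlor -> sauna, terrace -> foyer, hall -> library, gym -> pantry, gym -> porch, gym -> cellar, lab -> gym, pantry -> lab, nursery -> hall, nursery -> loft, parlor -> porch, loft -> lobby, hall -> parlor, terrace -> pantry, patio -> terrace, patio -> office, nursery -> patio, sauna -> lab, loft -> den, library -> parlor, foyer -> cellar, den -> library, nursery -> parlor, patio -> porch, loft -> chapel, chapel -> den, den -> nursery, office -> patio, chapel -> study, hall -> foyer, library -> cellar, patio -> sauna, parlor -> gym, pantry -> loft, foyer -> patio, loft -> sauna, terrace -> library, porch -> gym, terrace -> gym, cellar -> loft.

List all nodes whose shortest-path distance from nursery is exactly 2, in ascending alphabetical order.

Level 0: nursery
Level 1: hall, loft, parlor, patio
Level 2: chapel, den, foyer, gym, library, lobby, office, porch, sauna, terrace
Level 3: cellar, lab, pantry, study

chapel, den, foyer, gym, library, lobby, office, porch, sauna, terrace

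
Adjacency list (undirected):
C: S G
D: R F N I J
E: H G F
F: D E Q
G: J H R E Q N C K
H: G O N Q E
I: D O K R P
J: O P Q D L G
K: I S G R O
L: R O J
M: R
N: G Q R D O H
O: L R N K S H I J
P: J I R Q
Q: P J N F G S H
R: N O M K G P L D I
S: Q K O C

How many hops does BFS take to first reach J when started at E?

Level 0: E
Level 1: F, G, H
Level 2: C, D, J, K, N, O, Q, R
Level 3: I, L, M, P, S
J first appears at level 2.

2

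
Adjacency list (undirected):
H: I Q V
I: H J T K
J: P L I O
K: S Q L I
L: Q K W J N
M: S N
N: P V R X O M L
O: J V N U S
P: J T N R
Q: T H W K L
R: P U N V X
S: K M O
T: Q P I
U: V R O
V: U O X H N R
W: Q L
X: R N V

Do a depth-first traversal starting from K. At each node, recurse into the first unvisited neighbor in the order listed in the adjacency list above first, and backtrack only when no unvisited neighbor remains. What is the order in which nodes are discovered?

K -> S -> M -> N -> P -> J -> L -> Q -> T -> I -> H -> V -> U -> R -> X -> O -> W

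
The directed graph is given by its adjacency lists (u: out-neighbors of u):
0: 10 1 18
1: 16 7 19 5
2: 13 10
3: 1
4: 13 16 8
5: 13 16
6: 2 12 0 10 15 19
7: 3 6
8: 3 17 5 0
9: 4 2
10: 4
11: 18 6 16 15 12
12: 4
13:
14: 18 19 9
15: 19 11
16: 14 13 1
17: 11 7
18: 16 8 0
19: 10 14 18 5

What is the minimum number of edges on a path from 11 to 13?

Level 0: 11
Level 1: 6, 12, 15, 16, 18
Level 2: 0, 1, 2, 4, 8, 10, 13, 14, 19
Level 3: 3, 5, 7, 9, 17
13 first appears at level 2.

2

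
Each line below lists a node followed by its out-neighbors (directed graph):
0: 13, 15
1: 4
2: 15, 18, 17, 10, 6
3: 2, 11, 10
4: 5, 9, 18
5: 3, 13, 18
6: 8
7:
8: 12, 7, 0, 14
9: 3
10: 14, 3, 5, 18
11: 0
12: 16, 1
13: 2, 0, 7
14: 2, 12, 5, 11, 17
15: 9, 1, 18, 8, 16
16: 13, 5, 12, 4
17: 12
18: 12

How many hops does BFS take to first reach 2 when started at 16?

Level 0: 16
Level 1: 4, 5, 12, 13
Level 2: 0, 1, 2, 3, 7, 9, 18
Level 3: 6, 10, 11, 15, 17
Level 4: 8, 14
2 first appears at level 2.

2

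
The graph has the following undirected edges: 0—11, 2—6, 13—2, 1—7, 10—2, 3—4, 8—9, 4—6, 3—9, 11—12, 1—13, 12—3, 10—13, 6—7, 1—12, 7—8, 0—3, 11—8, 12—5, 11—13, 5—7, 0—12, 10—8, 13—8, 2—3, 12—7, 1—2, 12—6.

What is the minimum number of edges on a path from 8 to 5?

2

Level 0: 8
Level 1: 7, 9, 10, 11, 13
Level 2: 0, 1, 2, 3, 5, 6, 12
Level 3: 4
5 first appears at level 2.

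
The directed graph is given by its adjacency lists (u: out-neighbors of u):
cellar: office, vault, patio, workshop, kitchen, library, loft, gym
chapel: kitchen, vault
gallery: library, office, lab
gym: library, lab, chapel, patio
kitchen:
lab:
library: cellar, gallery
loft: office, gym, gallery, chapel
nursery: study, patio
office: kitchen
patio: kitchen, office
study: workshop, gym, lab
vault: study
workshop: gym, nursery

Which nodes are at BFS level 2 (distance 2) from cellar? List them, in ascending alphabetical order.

chapel, gallery, lab, nursery, study

Level 0: cellar
Level 1: gym, kitchen, library, loft, office, patio, vault, workshop
Level 2: chapel, gallery, lab, nursery, study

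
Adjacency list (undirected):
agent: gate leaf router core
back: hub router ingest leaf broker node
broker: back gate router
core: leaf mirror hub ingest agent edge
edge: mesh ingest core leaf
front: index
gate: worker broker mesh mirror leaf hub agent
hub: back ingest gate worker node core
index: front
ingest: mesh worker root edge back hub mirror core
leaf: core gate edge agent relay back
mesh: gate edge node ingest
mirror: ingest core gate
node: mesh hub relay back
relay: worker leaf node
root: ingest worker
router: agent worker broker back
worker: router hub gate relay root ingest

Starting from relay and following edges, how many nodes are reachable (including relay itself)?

BFS from relay visits: relay, worker, leaf, node, router, hub, gate, root, ingest, core, edge, agent, back, mesh, broker, mirror
Reachable nodes: 16 of 18 total.

16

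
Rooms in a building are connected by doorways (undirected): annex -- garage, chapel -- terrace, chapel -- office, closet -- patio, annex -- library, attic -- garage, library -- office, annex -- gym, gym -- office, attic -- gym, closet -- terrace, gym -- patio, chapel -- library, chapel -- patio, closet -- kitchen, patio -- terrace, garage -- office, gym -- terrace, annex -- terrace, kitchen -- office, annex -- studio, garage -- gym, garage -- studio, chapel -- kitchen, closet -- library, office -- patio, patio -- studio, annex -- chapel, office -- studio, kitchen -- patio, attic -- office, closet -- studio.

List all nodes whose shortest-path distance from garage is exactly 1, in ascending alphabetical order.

Level 0: garage
Level 1: annex, attic, gym, office, studio
Level 2: chapel, closet, kitchen, library, patio, terrace

annex, attic, gym, office, studio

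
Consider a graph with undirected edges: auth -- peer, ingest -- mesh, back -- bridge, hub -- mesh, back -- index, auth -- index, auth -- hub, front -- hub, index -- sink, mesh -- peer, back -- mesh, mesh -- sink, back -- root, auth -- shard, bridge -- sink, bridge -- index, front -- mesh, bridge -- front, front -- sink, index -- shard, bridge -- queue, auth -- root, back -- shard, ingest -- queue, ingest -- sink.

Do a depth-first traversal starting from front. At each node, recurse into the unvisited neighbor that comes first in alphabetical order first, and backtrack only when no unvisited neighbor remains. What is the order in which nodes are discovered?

front, bridge, back, index, auth, hub, mesh, ingest, queue, sink, peer, root, shard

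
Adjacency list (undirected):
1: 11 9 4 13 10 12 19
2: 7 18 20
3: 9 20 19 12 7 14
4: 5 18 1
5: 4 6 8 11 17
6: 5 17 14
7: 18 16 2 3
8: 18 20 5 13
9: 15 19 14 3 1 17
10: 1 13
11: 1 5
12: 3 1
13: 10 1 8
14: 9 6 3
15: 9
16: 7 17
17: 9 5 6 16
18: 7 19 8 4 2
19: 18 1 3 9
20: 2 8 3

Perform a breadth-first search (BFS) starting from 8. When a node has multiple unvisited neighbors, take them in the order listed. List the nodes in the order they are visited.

Visit 8; enqueue 18, 20, 5, 13 → queue [18, 20, 5, 13]
Visit 18; enqueue 7, 19, 4, 2 → queue [20, 5, 13, 7, 19, 4, 2]
Visit 20; enqueue 3 → queue [5, 13, 7, 19, 4, 2, 3]
Visit 5; enqueue 6, 11, 17 → queue [13, 7, 19, 4, 2, 3, 6, 11, 17]
Visit 13; enqueue 10, 1 → queue [7, 19, 4, 2, 3, 6, 11, 17, 10, 1]
Visit 7; enqueue 16 → queue [19, 4, 2, 3, 6, 11, 17, 10, 1, 16]
Visit 19; enqueue 9 → queue [4, 2, 3, 6, 11, 17, 10, 1, 16, 9]
Visit 4 → queue [2, 3, 6, 11, 17, 10, 1, 16, 9]
Visit 2 → queue [3, 6, 11, 17, 10, 1, 16, 9]
Visit 3; enqueue 12, 14 → queue [6, 11, 17, 10, 1, 16, 9, 12, 14]
Visit 6 → queue [11, 17, 10, 1, 16, 9, 12, 14]
Visit 11 → queue [17, 10, 1, 16, 9, 12, 14]
Visit 17 → queue [10, 1, 16, 9, 12, 14]
Visit 10 → queue [1, 16, 9, 12, 14]
Visit 1 → queue [16, 9, 12, 14]
Visit 16 → queue [9, 12, 14]
Visit 9; enqueue 15 → queue [12, 14, 15]
Visit 12 → queue [14, 15]
Visit 14 → queue [15]
Visit 15 → queue []

8, 18, 20, 5, 13, 7, 19, 4, 2, 3, 6, 11, 17, 10, 1, 16, 9, 12, 14, 15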